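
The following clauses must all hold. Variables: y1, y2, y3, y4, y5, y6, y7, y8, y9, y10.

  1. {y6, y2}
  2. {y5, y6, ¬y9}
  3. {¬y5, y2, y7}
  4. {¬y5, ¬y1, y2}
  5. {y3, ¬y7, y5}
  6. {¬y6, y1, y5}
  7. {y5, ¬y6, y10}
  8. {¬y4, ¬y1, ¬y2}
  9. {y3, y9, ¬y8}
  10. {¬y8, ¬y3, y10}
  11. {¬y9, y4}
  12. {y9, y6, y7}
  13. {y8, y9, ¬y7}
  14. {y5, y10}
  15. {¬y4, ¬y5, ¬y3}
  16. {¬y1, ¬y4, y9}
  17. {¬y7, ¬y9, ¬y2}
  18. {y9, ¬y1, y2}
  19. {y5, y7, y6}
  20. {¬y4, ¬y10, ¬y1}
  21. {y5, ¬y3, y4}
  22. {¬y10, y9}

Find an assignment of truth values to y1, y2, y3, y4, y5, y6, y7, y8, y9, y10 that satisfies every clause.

y1=False  y2=True  y3=False  y4=True  y5=True  y6=True  y7=False  y8=False  y9=False  y10=False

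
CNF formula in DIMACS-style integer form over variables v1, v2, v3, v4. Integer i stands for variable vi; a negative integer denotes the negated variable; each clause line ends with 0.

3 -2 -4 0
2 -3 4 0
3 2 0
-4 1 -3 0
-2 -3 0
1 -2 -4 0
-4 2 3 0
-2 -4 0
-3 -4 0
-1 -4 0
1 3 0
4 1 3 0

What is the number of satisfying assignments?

Satisfying assignments:
  v1=1 v2=1 v3=0 v4=0
Count: 1.

1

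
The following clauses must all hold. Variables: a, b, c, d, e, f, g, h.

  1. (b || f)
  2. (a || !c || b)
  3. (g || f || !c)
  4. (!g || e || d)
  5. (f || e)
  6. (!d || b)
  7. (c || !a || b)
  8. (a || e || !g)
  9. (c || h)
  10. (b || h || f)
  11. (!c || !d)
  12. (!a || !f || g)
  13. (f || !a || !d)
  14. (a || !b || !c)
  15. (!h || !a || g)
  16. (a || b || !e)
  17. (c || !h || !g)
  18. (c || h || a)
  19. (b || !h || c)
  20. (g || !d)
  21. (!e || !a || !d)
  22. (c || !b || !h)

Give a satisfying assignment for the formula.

a=True, b=False, c=True, d=False, e=True, f=True, g=True, h=False

Branch on a: take a = True.
Branch on b: take b = False.
  then f is forced to True.
  then d is forced to False.
  then c is forced to True.
  then g is forced to True.
  then e is forced to True.
h is now unconstrained; take h = False.
Every clause has at least one true literal under this assignment.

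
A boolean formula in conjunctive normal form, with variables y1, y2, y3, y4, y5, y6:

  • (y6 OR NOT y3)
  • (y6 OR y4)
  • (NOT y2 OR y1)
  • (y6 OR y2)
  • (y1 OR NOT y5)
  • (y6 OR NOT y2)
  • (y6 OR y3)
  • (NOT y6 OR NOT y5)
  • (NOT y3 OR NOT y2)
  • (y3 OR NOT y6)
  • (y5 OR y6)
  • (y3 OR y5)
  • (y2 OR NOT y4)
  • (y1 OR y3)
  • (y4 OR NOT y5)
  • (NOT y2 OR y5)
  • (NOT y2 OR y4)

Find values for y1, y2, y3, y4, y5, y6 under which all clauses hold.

y1=F, y2=F, y3=T, y4=F, y5=F, y6=T

Branch on y1: take y1 = False.
  then y2 is forced to False.
  then y6 is forced to True.
  then y5 is forced to False.
  then y3 is forced to True.
  then y4 is forced to False.
Check each clause:
  1. (NOT y3 OR y6) — y6 is true.
  2. (y6 OR y4) — y6 is true.
  3. (NOT y2 OR y1) — NOT y2 is true.
  4. (y6 OR y2) — y6 is true.
  5. (NOT y5 OR y1) — NOT y5 is true.
  6. (y6 OR NOT y2) — y6 is true.
  7. (y3 OR y6) — y3 is true.
  8. (NOT y6 OR NOT y5) — NOT y5 is true.
  9. (NOT y2 OR NOT y3) — NOT y2 is true.
  10. (NOT y6 OR y3) — y3 is true.
  11. (y5 OR y6) — y6 is true.
  12. (y5 OR y3) — y3 is true.
  13. (y2 OR NOT y4) — NOT y4 is true.
  14. (y3 OR y1) — y3 is true.
  15. (NOT y5 OR y4) — NOT y5 is true.
  16. (y5 OR NOT y2) — NOT y2 is true.
  17. (NOT y2 OR y4) — NOT y2 is true.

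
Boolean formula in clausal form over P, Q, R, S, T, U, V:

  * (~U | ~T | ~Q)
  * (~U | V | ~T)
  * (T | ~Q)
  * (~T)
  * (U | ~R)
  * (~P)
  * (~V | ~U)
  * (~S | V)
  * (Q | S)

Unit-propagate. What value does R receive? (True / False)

False

(~T) is a unit clause: T = False.
(T | ~Q) with T = False leaves only ~Q, so Q = False.
(~P) is a unit clause: P = False.
(Q | S): since Q = False, the clause reduces to (S). S = True.
(~S | V) with S = True leaves only V, so V = True.
(~V | ~U): since V = True, the clause reduces to (~U). U = False.
From (U | ~R) and U = False: R = False.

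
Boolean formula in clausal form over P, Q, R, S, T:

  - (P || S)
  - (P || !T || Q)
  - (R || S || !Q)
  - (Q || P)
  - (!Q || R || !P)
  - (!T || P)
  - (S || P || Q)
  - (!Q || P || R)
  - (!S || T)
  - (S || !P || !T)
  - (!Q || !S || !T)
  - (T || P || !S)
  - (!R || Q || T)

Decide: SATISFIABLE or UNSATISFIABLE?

SATISFIABLE

Set P = True and propagate.
For the remaining variables, Q = True, R = True, S = False, T = False works.
Every clause has at least one true literal under this assignment.
So P = True, Q = True, R = True, S = False, T = False is a satisfying assignment.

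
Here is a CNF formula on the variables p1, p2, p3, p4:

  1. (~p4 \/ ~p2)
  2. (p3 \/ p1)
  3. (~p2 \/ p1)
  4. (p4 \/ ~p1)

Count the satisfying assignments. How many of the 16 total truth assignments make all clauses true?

4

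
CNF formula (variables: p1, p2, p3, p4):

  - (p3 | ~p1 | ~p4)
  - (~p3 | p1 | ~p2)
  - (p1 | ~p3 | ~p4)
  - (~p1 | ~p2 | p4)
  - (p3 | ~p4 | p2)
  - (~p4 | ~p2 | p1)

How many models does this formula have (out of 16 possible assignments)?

7

The models are:
  p1=0 p2=0 p3=0 p4=0
  p1=0 p2=0 p3=1 p4=0
  p1=0 p2=1 p3=0 p4=0
  p1=1 p2=0 p3=0 p4=0
  p1=1 p2=0 p3=1 p4=0
  p1=1 p2=0 p3=1 p4=1
  p1=1 p2=1 p3=1 p4=1
That's 7 in total.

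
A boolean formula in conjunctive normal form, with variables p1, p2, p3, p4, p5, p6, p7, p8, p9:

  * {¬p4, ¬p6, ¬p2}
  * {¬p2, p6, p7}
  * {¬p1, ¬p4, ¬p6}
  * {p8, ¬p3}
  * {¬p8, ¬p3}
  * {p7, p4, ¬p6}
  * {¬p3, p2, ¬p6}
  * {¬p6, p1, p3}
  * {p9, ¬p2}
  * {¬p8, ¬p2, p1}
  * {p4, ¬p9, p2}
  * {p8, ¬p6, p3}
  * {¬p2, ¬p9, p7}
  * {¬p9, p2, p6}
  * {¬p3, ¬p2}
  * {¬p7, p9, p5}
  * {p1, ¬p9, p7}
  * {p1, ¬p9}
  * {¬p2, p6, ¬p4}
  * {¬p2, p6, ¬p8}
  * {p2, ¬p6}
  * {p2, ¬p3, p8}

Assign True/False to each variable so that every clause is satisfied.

p1=T  p2=F  p3=F  p4=T  p5=T  p6=F  p7=T  p8=F  p9=F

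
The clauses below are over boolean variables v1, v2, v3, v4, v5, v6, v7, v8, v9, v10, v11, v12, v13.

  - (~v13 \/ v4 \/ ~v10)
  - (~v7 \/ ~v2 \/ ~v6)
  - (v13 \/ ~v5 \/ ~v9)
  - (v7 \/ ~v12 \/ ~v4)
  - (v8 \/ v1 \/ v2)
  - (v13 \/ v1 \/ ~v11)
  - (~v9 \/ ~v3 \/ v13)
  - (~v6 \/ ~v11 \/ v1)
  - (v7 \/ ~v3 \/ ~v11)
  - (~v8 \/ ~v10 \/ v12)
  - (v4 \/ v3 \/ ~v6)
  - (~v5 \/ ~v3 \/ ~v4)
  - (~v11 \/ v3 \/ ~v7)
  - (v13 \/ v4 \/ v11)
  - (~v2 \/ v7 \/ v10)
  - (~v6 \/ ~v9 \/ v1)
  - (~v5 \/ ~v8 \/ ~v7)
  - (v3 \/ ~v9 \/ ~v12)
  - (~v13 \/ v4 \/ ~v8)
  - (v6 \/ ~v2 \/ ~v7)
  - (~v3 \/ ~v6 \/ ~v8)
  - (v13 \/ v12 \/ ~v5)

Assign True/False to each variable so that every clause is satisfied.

v1 = T, v2 = F, v3 = F, v4 = T, v5 = F, v6 = F, v7 = F, v8 = T, v9 = T, v10 = F, v11 = F, v12 = F, v13 = F

Check each clause:
  1. (~v13 \/ ~v10 \/ v4) — ~v13 is true.
  2. (~v7 \/ ~v6 \/ ~v2) — ~v7 is true.
  3. (v13 \/ ~v9 \/ ~v5) — ~v5 is true.
  4. (~v4 \/ ~v12 \/ v7) — ~v12 is true.
  5. (v1 \/ v8 \/ v2) — v8 is true.
  6. (v13 \/ v1 \/ ~v11) — v1 is true.
  7. (~v9 \/ ~v3 \/ v13) — ~v3 is true.
  8. (~v11 \/ v1 \/ ~v6) — v1 is true.
  9. (~v11 \/ ~v3 \/ v7) — ~v11 is true.
  10. (v12 \/ ~v10 \/ ~v8) — ~v10 is true.
  11. (~v6 \/ v3 \/ v4) — ~v6 is true.
  12. (~v3 \/ ~v4 \/ ~v5) — ~v5 is true.
  13. (~v7 \/ v3 \/ ~v11) — ~v7 is true.
  14. (v13 \/ v11 \/ v4) — v4 is true.
  15. (~v2 \/ v10 \/ v7) — ~v2 is true.
  16. (~v9 \/ ~v6 \/ v1) — v1 is true.
  17. (~v5 \/ ~v8 \/ ~v7) — ~v7 is true.
  18. (~v9 \/ v3 \/ ~v12) — ~v12 is true.
  19. (~v13 \/ ~v8 \/ v4) — ~v13 is true.
  20. (~v7 \/ v6 \/ ~v2) — ~v7 is true.
  21. (~v8 \/ ~v6 \/ ~v3) — ~v6 is true.
  22. (~v5 \/ v12 \/ v13) — ~v5 is true.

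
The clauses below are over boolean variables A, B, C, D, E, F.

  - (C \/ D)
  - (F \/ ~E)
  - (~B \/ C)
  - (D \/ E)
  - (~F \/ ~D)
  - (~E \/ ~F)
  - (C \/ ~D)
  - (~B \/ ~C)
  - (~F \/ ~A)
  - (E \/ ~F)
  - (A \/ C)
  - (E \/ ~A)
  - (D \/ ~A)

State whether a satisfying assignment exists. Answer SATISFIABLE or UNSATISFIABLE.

Pure literal: B appears only negated; assign B = False.
Set A = False and propagate.
  then C is forced to True.
The remaining clauses are satisfied by D = True, E = False, F = False.
So A=False  B=False  C=True  D=True  E=False  F=False is a satisfying assignment.

SATISFIABLE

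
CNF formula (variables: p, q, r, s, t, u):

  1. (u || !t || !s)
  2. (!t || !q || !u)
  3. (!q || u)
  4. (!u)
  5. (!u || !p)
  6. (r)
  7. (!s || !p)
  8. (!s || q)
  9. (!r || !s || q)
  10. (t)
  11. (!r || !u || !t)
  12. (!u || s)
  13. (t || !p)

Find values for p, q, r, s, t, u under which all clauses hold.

p=T, q=F, r=T, s=F, t=T, u=F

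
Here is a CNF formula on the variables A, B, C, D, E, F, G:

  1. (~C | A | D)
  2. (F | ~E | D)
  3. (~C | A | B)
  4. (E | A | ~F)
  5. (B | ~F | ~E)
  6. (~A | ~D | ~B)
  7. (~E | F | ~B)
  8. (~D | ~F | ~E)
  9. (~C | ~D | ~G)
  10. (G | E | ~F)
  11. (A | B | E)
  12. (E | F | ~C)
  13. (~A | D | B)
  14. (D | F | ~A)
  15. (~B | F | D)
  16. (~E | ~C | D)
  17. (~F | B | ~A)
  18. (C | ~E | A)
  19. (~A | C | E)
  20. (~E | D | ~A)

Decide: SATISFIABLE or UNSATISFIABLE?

SATISFIABLE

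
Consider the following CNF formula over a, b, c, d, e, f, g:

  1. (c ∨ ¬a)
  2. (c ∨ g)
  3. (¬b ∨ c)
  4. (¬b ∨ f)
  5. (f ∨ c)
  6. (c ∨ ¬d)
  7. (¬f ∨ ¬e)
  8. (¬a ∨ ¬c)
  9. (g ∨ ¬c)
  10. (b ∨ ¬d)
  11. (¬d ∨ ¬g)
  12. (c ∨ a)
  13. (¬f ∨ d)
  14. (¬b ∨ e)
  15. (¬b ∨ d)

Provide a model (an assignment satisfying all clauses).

a=F, b=F, c=T, d=F, e=T, f=F, g=T

Set a = False and propagate.
  then c is forced to True.
  then g is forced to True.
  then d is forced to False.
  then f is forced to False.
  then b is forced to False.
e is now unconstrained; take e = True.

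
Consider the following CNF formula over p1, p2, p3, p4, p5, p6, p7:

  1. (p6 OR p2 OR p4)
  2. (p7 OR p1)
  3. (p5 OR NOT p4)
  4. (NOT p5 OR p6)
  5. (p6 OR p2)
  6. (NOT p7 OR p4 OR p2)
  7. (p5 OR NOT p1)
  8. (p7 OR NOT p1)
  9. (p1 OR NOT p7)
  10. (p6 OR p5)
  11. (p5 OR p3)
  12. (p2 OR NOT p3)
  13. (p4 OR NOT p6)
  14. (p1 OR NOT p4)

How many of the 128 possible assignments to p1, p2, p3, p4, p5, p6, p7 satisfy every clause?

The models are:
  p1=T p2=F p3=F p4=T p5=T p6=T p7=T
  p1=T p2=T p3=F p4=T p5=T p6=T p7=T
  p1=T p2=T p3=T p4=T p5=T p6=T p7=T
That's 3 in total.

3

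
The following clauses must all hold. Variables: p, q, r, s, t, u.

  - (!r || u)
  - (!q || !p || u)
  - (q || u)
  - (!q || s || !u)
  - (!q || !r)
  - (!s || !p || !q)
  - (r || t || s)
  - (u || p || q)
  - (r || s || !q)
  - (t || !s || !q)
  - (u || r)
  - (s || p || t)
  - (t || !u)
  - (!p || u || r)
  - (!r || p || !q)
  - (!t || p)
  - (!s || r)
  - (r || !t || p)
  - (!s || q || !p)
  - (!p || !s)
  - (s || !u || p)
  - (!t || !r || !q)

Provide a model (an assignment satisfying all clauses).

Branch on p: take p = True.
  then s is forced to False.
Set q = False and propagate.
  then u is forced to True.
  then t is forced to True.
r is now unconstrained; take r = True.
Every clause has at least one true literal under this assignment.

p = True  q = False  r = True  s = False  t = True  u = True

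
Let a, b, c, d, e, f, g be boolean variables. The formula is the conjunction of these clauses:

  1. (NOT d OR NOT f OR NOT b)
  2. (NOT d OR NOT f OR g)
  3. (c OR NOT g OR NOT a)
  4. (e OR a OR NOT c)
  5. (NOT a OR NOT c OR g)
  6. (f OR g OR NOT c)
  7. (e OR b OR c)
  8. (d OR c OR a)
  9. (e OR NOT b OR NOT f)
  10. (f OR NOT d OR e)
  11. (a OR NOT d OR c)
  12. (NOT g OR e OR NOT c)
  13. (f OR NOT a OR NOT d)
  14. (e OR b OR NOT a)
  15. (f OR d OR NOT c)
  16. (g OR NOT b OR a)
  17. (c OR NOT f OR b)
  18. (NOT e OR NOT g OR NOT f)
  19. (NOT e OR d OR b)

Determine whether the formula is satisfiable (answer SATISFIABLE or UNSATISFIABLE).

Try a = True.
Set b = True and propagate.
Set c = False and propagate.
  then g is forced to False.
The remaining clauses are satisfied by d = False, e = False, f = False.
So a = T, b = T, c = F, d = F, e = F, f = F, g = F is a satisfying assignment.

SATISFIABLE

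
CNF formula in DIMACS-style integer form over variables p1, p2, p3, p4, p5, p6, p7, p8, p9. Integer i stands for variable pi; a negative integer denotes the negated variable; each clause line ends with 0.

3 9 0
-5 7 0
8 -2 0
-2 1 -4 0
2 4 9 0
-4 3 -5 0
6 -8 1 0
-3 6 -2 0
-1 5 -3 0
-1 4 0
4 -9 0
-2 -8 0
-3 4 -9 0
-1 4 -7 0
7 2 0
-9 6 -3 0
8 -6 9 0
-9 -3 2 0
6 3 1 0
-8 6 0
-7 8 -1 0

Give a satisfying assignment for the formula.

p1=False, p2=False, p3=False, p4=True, p5=False, p6=True, p7=True, p8=False, p9=True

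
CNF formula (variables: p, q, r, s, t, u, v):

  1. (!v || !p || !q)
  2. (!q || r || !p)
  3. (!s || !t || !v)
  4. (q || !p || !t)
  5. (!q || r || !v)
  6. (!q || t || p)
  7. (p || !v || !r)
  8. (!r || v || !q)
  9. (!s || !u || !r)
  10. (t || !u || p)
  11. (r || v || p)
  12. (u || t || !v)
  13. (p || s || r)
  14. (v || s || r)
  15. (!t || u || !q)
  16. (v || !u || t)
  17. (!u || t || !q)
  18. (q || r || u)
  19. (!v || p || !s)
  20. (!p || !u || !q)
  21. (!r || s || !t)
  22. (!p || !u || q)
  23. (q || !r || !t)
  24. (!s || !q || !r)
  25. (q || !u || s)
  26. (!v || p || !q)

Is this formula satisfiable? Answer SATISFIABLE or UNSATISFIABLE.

SATISFIABLE

Set p = True and propagate.
Branch on q: take q = False.
  then t is forced to False.
  then u is forced to False.
  then v is forced to False.
  then r is forced to True.
s is now unconstrained; take s = False.
So p = 1  q = 0  r = 1  s = 0  t = 0  u = 0  v = 0 is a satisfying assignment.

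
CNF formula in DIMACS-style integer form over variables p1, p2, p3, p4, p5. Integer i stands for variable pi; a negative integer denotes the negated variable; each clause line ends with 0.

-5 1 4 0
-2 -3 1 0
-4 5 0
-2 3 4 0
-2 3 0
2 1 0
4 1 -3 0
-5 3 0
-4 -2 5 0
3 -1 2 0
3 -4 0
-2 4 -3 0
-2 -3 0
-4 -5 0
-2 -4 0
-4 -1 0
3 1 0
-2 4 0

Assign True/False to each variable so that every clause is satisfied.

p1=True, p2=False, p3=True, p4=False, p5=False

Try p1 = True.
  then p4 is forced to False.
  then p2 is forced to False.
  then p3 is forced to True.
p5 is now unconstrained; take p5 = False.
Check each clause:
  1. (p1 ∨ ¬p5 ∨ p4) — p1 is true.
  2. (¬p3 ∨ p1 ∨ ¬p2) — p1 is true.
  3. (p5 ∨ ¬p4) — ¬p4 is true.
  4. (p4 ∨ ¬p2 ∨ p3) — p3 is true.
  5. (p3 ∨ ¬p2) — p3 is true.
  6. (p2 ∨ p1) — p1 is true.
  7. (p1 ∨ p4 ∨ ¬p3) — p1 is true.
  8. (p3 ∨ ¬p5) — p3 is true.
  9. (p5 ∨ ¬p4 ∨ ¬p2) — ¬p4 is true.
  10. (p3 ∨ p2 ∨ ¬p1) — p3 is true.
  11. (¬p4 ∨ p3) — p3 is true.
  12. (¬p2 ∨ ¬p3 ∨ p4) — ¬p2 is true.
  13. (¬p3 ∨ ¬p2) — ¬p2 is true.
  14. (¬p5 ∨ ¬p4) — ¬p5 is true.
  15. (¬p4 ∨ ¬p2) — ¬p4 is true.
  16. (¬p4 ∨ ¬p1) — ¬p4 is true.
  17. (p3 ∨ p1) — p1 is true.
  18. (¬p2 ∨ p4) — ¬p2 is true.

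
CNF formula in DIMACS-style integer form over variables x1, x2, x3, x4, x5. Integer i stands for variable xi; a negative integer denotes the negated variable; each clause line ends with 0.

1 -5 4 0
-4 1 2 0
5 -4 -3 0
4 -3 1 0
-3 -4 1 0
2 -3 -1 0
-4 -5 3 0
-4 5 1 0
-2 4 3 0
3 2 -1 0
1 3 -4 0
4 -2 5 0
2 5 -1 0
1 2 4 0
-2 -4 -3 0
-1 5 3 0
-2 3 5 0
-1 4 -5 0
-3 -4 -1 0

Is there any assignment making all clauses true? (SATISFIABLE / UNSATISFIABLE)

x4 = True:
  x3 = True:
    propagation gives x5=True, x1=True; an empty clause results — contradiction.
  x3 = False:
    propagation gives x5=False, x1=True; an empty clause results — contradiction.
x4 = False:
  x1 = True:
    propagation gives x5=False, x2=False; an empty clause results — contradiction.
  x1 = False:
    propagation gives x5=False, x3=False, x2=False; an empty clause results — contradiction.
Every branch closes, so no satisfying assignment exists.

UNSATISFIABLE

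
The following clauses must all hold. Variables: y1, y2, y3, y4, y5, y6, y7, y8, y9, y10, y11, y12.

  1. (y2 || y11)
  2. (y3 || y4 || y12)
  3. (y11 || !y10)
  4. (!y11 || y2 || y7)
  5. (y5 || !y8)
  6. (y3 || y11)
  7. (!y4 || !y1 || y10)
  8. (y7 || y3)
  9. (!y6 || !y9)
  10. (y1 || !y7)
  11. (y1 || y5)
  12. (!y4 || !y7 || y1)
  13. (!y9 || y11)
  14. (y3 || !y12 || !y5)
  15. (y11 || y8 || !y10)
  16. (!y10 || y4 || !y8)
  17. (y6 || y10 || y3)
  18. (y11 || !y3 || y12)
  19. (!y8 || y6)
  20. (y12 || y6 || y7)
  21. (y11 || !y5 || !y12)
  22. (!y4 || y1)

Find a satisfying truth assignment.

Branch on y1: take y1 = True.
Branch on y2: take y2 = False.
  then y11 is forced to True.
  then y7 is forced to True.
For the remaining variables, y3 = True, y4 = True, y5 = True, y6 = False, y8 = False, y9 = True, y10 = True, y12 = False works.

y1=T, y2=F, y3=T, y4=T, y5=T, y6=F, y7=T, y8=F, y9=T, y10=T, y11=T, y12=F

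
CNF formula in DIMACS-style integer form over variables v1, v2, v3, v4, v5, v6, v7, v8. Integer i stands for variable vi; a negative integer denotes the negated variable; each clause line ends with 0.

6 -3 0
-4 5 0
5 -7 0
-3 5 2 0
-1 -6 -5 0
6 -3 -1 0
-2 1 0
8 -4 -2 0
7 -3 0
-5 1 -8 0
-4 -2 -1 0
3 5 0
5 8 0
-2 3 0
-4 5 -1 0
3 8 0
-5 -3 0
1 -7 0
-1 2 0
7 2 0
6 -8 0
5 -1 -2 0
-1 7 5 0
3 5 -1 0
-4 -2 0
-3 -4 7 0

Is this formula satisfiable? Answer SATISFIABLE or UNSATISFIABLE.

v5 = True:
  propagation gives v3=False, v2=False, v8=True, v1=True; an empty clause results — contradiction.
v5 = False:
  propagation gives v4=False, v7=False, v3=False; an empty clause results — contradiction.
Every branch closes, so no satisfying assignment exists.

UNSATISFIABLE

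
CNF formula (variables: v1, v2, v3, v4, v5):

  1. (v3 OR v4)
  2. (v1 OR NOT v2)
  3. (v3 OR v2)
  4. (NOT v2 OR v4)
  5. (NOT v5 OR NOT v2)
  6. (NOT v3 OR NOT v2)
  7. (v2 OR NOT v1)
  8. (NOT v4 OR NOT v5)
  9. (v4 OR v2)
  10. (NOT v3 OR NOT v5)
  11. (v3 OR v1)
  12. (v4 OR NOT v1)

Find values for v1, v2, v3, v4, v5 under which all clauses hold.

v1=F, v2=F, v3=T, v4=T, v5=F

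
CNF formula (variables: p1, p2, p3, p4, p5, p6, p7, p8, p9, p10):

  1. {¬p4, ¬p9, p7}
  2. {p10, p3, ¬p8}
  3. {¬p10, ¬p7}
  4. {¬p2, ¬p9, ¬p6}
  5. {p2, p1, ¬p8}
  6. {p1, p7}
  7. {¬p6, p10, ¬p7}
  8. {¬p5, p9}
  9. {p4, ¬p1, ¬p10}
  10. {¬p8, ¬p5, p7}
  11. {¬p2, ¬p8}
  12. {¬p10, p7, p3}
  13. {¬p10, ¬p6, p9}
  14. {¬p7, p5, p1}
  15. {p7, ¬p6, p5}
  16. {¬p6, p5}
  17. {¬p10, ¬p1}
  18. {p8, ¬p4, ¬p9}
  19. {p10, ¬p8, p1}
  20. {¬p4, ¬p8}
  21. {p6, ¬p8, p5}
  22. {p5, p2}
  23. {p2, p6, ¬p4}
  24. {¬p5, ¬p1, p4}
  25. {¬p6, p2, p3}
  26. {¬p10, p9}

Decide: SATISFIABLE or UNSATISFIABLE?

Pure literal: p3 appears only positively; assign p3 = True.
Set p1 = True and propagate.
  then p10 is forced to False.
Try p2 = True.
  then p8 is forced to False.
Try p4 = True.
  then p9 is forced to False.
  then p5 is forced to False.
  then p6 is forced to False.
p7 is now unconstrained; take p7 = False.
Every clause has at least one true literal under this assignment.
So p1=T  p2=T  p3=T  p4=T  p5=F  p6=F  p7=F  p8=F  p9=F  p10=F is a satisfying assignment.

SATISFIABLE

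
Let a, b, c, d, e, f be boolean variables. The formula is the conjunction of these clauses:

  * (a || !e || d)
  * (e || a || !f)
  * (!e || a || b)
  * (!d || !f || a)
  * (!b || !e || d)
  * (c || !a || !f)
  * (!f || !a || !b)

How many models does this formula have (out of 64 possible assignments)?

Split on a, then e.
  a=T, e=T: 8 of the 16 assignments to (b,c,d,f) work.
  a=T, e=F: d free; 5 ways for (b,c,f) × 2^1 = 10.
  a=F, e=T: remaining (b,c,d,f) ∈ {(T,F,T,F); (T,T,T,F)} — 2.
  a=F, e=F: forces f=F; b, c, d free → 2^3 = 8.
Total: 8 + 10 + 2 + 8 = 28.

28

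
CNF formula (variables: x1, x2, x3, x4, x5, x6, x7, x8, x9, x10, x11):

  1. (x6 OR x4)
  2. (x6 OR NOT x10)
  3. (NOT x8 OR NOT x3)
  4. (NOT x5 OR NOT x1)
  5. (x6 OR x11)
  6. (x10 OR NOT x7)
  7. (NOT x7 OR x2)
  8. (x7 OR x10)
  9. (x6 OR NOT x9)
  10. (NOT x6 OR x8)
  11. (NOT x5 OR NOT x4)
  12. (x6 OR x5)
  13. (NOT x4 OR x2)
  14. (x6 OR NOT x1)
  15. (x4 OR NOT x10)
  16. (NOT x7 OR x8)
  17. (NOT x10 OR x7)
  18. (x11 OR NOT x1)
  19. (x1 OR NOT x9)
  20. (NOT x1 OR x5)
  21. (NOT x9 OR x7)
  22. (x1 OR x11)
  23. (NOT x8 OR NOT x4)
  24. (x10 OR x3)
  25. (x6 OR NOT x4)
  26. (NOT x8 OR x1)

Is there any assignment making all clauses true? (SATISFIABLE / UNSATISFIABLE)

UNSATISFIABLE

x6 = True:
  propagation gives x8=True, x3=False, x4=False, x10=False; an empty clause results — contradiction.
x6 = False:
  propagation gives x4=True; an empty clause results — contradiction.
Every branch closes, so no satisfying assignment exists.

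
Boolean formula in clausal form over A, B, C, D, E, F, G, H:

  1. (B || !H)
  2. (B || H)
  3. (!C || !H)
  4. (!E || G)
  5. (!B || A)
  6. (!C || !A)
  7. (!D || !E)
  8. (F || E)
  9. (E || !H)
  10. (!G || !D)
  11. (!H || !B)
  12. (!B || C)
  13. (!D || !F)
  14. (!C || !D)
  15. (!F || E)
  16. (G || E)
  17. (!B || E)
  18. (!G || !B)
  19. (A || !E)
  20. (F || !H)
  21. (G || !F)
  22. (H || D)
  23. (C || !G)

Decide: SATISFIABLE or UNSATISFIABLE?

E = True:
  propagation gives G=True, D=False, B=False, H=False; an empty clause results — contradiction.
E = False:
  propagation gives F=True; an empty clause results — contradiction.
Every branch closes, so no satisfying assignment exists.

UNSATISFIABLE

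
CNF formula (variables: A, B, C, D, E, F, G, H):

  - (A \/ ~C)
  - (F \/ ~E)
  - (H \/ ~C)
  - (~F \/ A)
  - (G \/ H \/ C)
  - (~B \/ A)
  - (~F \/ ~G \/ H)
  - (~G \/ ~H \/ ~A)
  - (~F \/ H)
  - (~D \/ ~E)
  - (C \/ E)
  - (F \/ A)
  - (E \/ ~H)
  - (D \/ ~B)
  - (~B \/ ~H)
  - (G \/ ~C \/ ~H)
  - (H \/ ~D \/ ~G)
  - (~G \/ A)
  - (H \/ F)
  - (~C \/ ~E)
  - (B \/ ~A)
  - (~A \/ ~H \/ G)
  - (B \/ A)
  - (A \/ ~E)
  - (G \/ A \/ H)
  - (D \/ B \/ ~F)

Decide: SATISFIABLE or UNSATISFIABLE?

UNSATISFIABLE

H = True:
  propagation gives E=True, F=True, A=True, G=False; an empty clause results — contradiction.
H = False:
  propagation gives C=False, G=True, F=False; an empty clause results — contradiction.
Every branch closes, so no satisfying assignment exists.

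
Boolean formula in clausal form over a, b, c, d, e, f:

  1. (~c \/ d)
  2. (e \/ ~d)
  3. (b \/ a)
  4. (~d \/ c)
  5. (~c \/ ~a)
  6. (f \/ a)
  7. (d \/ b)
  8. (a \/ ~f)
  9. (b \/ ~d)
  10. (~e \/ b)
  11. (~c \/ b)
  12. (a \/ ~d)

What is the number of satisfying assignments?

4

Satisfying assignments:
  a=T b=T c=F d=F e=F f=F
  a=T b=T c=F d=F e=F f=T
  a=T b=T c=F d=F e=T f=F
  a=T b=T c=F d=F e=T f=T
Count: 4.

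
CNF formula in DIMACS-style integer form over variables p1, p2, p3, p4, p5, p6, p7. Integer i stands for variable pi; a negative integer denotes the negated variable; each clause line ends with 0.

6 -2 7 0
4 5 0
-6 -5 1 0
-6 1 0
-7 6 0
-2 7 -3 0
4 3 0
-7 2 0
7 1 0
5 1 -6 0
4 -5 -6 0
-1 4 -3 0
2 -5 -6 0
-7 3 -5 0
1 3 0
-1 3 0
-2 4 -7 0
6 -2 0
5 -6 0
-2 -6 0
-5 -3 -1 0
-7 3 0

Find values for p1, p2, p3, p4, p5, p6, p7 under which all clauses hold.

Pure literal: p4 appears only positively; assign p4 = True.
Set p1 = True and propagate.
  then p3 is forced to True.
  then p5 is forced to False.
  then p6 is forced to False.
  then p7 is forced to False.
  then p2 is forced to False.
Every clause has at least one true literal under this assignment.

p1 = True, p2 = False, p3 = True, p4 = True, p5 = False, p6 = False, p7 = False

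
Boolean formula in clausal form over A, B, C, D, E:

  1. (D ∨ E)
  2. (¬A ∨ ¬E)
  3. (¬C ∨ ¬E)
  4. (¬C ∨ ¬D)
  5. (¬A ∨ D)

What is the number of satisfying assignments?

8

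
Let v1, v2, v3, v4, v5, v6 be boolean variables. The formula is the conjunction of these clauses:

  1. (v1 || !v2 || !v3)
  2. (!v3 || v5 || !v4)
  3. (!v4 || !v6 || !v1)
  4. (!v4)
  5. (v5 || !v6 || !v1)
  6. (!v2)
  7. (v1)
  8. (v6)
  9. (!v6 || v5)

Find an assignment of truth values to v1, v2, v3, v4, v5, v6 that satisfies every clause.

v1 = T, v2 = F, v3 = F, v4 = F, v5 = T, v6 = T

Check each clause:
  1. (!v2 || v1 || !v3) — v1 is true.
  2. (v5 || !v3 || !v4) — !v3 is true.
  3. (!v1 || !v4 || !v6) — !v4 is true.
  4. (!v4) — !v4 is true.
  5. (!v6 || !v1 || v5) — v5 is true.
  6. (!v2) — !v2 is true.
  7. (v1) — v1 is true.
  8. (v6) — v6 is true.
  9. (v5 || !v6) — v5 is true.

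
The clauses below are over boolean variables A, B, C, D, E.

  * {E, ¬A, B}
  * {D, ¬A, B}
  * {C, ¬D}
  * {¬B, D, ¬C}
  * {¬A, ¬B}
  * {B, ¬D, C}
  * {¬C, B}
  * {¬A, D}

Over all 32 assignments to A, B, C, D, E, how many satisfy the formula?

Satisfying assignments:
  A=0 B=0 C=0 D=0 E=0
  A=0 B=0 C=0 D=0 E=1
  A=0 B=1 C=0 D=0 E=0
  A=0 B=1 C=0 D=0 E=1
  A=0 B=1 C=1 D=1 E=0
  A=0 B=1 C=1 D=1 E=1
That's 6 in total.

6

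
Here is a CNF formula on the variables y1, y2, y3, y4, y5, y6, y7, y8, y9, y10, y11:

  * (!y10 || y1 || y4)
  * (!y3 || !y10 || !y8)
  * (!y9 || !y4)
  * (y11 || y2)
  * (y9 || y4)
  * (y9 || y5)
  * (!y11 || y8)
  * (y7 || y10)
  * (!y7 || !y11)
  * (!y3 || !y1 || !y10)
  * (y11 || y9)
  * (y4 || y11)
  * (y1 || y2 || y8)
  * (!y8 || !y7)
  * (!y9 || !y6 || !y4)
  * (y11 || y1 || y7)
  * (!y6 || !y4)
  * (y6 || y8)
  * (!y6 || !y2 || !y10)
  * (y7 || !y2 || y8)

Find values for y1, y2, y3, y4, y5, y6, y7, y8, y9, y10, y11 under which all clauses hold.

y1=1, y2=0, y3=0, y4=0, y5=1, y6=1, y7=0, y8=1, y9=1, y10=1, y11=1

Check each clause:
  1. (!y10 || y1 || y4) — y1 is true.
  2. (!y3 || !y8 || !y10) — !y3 is true.
  3. (!y4 || !y9) — !y4 is true.
  4. (y11 || y2) — y11 is true.
  5. (y9 || y4) — y9 is true.
  6. (y5 || y9) — y9 is true.
  7. (y8 || !y11) — y8 is true.
  8. (y10 || y7) — y10 is true.
  9. (!y11 || !y7) — !y7 is true.
  10. (!y10 || !y1 || !y3) — !y3 is true.
  11. (y9 || y11) — y9 is true.
  12. (y4 || y11) — y11 is true.
  13. (y8 || y1 || y2) — y8 is true.
  14. (!y7 || !y8) — !y7 is true.
  15. (!y6 || !y4 || !y9) — !y4 is true.
  16. (y7 || y1 || y11) — y1 is true.
  17. (!y6 || !y4) — !y4 is true.
  18. (y8 || y6) — y8 is true.
  19. (!y2 || !y6 || !y10) — !y2 is true.
  20. (y7 || y8 || !y2) — y8 is true.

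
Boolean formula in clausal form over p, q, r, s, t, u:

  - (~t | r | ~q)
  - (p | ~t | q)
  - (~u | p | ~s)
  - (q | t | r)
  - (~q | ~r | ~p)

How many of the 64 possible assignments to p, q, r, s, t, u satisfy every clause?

28

Split on q, then p.
  q=1, p=1: remaining (r,s,t,u) ∈ {(0,0,0,0); (0,0,0,1); (0,1,0,0); (0,1,0,1)} — 4.
  q=1, p=0: 9 of the 16 assignments to (r,s,t,u) work.
  q=0, p=1: s, u free; 3 ways for (r,t) × 2^2 = 12.
  q=0, p=0: remaining (r,s,t,u) ∈ {(1,0,0,0); (1,0,0,1); (1,1,0,0)} — 3.
Total: 4 + 9 + 12 + 3 = 28.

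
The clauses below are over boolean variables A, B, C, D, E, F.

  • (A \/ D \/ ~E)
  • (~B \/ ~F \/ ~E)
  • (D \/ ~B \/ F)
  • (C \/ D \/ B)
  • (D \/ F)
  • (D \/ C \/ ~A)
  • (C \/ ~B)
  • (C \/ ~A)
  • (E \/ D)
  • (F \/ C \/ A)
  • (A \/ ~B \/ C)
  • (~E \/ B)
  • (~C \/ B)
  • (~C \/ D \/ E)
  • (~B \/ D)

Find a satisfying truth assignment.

D occurs only positively in the remaining clauses — set D = True.
Set A = True and propagate.
  then C is forced to True.
  then B is forced to True.
Branch on E: take E = False.
F is now unconstrained; take F = True.
Every clause has at least one true literal under this assignment.

A=T, B=T, C=T, D=T, E=F, F=T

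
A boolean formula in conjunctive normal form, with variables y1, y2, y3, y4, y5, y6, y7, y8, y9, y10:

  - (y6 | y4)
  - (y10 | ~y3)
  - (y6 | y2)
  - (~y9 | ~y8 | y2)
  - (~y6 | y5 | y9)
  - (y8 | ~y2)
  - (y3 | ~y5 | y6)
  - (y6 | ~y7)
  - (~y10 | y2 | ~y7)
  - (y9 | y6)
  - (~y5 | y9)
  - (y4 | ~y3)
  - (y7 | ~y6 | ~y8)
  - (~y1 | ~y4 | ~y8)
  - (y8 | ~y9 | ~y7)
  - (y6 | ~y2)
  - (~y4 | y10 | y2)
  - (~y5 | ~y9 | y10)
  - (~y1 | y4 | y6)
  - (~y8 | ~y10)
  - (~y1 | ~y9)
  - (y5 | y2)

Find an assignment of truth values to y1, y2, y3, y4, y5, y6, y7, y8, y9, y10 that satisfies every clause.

y1=False, y2=False, y3=True, y4=True, y5=True, y6=True, y7=False, y8=False, y9=True, y10=True

Check each clause:
  1. (y6 | y4) — y4 is true.
  2. (~y3 | y10) — y10 is true.
  3. (y6 | y2) — y6 is true.
  4. (y2 | ~y9 | ~y8) — ~y8 is true.
  5. (~y6 | y5 | y9) — y9 is true.
  6. (~y2 | y8) — ~y2 is true.
  7. (y6 | y3 | ~y5) — y3 is true.
  8. (~y7 | y6) — ~y7 is true.
  9. (y2 | ~y7 | ~y10) — ~y7 is true.
  10. (y9 | y6) — y9 is true.
  11. (y9 | ~y5) — y9 is true.
  12. (~y3 | y4) — y4 is true.
  13. (~y8 | y7 | ~y6) — ~y8 is true.
  14. (~y4 | ~y1 | ~y8) — ~y8 is true.
  15. (~y7 | y8 | ~y9) — ~y7 is true.
  16. (y6 | ~y2) — ~y2 is true.
  17. (~y4 | y2 | y10) — y10 is true.
  18. (~y9 | y10 | ~y5) — y10 is true.
  19. (~y1 | y6 | y4) — y4 is true.
  20. (~y8 | ~y10) — ~y8 is true.
  21. (~y9 | ~y1) — ~y1 is true.
  22. (y5 | y2) — y5 is true.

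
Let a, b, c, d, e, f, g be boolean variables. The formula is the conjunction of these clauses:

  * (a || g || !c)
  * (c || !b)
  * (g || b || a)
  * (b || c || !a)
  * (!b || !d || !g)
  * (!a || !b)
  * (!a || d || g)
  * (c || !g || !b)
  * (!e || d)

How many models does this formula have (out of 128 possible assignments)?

24

Split on b, then a.
  b=T, a=T: a clause becomes empty — 0.
  b=T, a=F: remaining (c,d,e,f,g) ∈ {(T,F,F,F,T); (T,F,F,T,T)} — 2.
  b=F, a=T: f free; 5 ways for (c,d,e,g) × 2^1 = 10.
  b=F, a=F: c, f free; 3 ways for (d,e,g) × 2^2 = 12.
Total: 0 + 2 + 10 + 12 = 24.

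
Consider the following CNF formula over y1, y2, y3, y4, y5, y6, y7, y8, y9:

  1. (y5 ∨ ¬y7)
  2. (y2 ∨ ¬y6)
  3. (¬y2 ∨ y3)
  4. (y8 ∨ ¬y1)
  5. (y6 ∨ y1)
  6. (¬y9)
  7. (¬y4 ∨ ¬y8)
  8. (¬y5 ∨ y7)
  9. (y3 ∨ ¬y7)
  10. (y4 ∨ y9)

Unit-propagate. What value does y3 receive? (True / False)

True

Unit clause (¬y9) sets y9 = False.
From (y4 ∨ y9) and y9 = False: y4 = True.
From (¬y8 ∨ ¬y4) and y4 = True: y8 = False.
From (¬y1 ∨ y8) and y8 = False: y1 = False.
From (y1 ∨ y6) and y1 = False: y6 = True.
(y2 ∨ ¬y6) with y6 = True leaves only y2, so y2 = True.
In (¬y2 ∨ y3), ¬y2 is now false; y3 must hold, so y3 = True.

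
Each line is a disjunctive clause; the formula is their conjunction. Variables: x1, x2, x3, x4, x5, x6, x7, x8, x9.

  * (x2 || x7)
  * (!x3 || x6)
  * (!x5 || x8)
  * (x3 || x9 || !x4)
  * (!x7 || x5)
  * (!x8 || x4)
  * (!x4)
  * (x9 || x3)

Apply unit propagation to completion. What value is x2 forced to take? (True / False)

(!x4) stands alone — x4 = False.
(x4 || !x8): since x4 = False, the clause reduces to (!x8). x8 = False.
In (!x5 || x8), x8 is now false; !x5 must hold, so x5 = False.
(x5 || !x7) with x5 = False leaves only !x7, so x7 = False.
From (x7 || x2) and x7 = False: x2 = True.

True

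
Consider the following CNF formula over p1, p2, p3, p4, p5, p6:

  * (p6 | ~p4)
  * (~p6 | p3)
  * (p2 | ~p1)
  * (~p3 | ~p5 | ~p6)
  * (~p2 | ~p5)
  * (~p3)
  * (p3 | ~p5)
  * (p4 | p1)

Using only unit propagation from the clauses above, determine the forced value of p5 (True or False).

(~p3) stands alone — p3 = False.
(~p6 | p3): since p3 = False, the clause reduces to (~p6). p6 = False.
From (~p4 | p6) and p6 = False: p4 = False.
From (~p5 | p3) and p3 = False: p5 = False.

False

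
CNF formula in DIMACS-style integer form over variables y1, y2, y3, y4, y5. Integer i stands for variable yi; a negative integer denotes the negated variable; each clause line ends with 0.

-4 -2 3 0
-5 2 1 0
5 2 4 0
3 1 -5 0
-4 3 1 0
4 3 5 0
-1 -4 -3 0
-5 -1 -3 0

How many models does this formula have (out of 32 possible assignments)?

10

Case analysis on y3 and y1:
  y3=T, y1=T: remaining (y2,y4,y5) ∈ {(T,F,F)} — 1.
  y3=T, y1=F: 5 of the 8 assignments to (y2,y4,y5) work.
  y3=F, y1=T: remaining (y2,y4,y5) ∈ {(F,F,T); (F,T,F); (F,T,T); (T,F,T)} — 4.
  y3=F, y1=F: a clause becomes empty — 0.
Total: 1 + 5 + 4 + 0 = 10.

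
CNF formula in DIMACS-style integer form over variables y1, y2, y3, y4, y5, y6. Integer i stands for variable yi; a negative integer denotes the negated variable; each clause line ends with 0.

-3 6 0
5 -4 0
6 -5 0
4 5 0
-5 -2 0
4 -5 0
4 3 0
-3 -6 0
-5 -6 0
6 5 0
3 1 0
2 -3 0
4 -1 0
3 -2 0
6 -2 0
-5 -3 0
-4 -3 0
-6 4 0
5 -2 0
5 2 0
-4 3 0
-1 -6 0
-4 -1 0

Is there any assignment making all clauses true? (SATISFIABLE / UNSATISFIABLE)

UNSATISFIABLE

y5 = True:
  propagation gives y6=True; an empty clause results — contradiction.
y5 = False:
  propagation gives y4=False; an empty clause results — contradiction.
Every branch closes, so no satisfying assignment exists.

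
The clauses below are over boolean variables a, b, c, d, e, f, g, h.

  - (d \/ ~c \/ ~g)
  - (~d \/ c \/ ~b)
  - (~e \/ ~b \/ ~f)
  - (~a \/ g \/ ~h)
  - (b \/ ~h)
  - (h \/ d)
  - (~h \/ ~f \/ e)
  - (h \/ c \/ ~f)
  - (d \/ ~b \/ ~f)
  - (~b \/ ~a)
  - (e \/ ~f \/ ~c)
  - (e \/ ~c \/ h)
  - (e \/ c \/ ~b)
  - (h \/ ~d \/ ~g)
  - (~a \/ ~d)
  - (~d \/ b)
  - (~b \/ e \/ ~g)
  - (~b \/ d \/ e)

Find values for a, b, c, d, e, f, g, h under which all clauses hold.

Pure literal: a appears only negated; assign a = False.
f occurs only negated in the remaining clauses — set f = False.
Branch on b: take b = True.
The remaining clauses are satisfied by c = True, d = True, e = True, g = False, h = False.
Every clause has at least one true literal under this assignment.

a=F, b=T, c=T, d=T, e=T, f=F, g=F, h=F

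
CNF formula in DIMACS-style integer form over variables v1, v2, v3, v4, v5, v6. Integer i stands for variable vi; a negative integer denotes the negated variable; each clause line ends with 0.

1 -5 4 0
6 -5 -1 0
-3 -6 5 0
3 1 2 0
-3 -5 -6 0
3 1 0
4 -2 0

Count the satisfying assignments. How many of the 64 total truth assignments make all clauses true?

Split on v1, then v3.
  v1=T, v3=T: remaining (v2,v4,v5,v6) ∈ {(F,F,F,F); (F,T,F,F); (T,T,F,F)} — 3.
  v1=T, v3=F: 9 of the 16 assignments to (v2,v4,v5,v6) work.
  v1=F, v3=T: 5 of the 16 assignments to (v2,v4,v5,v6) work.
  v1=F, v3=F: a clause becomes empty — 0.
Total: 3 + 9 + 5 + 0 = 17.

17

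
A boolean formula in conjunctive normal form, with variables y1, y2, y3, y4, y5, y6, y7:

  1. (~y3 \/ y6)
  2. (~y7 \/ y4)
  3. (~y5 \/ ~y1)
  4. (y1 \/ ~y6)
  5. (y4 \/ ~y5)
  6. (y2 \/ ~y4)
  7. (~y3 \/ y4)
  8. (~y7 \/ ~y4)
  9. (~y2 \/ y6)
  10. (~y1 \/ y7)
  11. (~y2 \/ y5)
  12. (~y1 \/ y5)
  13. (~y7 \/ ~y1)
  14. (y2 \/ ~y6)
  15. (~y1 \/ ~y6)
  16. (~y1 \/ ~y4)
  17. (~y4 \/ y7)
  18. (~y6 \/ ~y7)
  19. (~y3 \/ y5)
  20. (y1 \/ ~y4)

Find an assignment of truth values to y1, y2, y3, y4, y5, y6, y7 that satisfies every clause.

Pure literal: y3 appears only negated; assign y3 = False.
Try y1 = False.
  then y6 is forced to False.
  then y2 is forced to False.
  then y4 is forced to False.
  then y7 is forced to False.
  then y5 is forced to False.

y1 = F, y2 = F, y3 = F, y4 = F, y5 = F, y6 = F, y7 = F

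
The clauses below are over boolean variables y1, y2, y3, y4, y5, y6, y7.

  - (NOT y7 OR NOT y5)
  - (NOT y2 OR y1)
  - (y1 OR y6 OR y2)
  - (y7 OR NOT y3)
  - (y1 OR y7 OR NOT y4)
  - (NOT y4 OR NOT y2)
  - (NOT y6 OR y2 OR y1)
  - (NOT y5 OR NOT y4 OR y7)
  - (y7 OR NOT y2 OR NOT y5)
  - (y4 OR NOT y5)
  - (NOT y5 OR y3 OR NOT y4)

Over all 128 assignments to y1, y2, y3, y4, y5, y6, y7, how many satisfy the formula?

18

Case analysis on y2 and y4:
  y2=T, y4=T: a clause becomes empty — 0.
  y2=T, y4=F: y6 free; 3 ways for (y1,y3,y5,y7) × 2^1 = 6.
  y2=F, y4=T: y6 free; 3 ways for (y1,y3,y5,y7) × 2^1 = 6.
  y2=F, y4=F: y6 free; 3 ways for (y1,y3,y5,y7) × 2^1 = 6.
Total: 0 + 6 + 6 + 6 = 18.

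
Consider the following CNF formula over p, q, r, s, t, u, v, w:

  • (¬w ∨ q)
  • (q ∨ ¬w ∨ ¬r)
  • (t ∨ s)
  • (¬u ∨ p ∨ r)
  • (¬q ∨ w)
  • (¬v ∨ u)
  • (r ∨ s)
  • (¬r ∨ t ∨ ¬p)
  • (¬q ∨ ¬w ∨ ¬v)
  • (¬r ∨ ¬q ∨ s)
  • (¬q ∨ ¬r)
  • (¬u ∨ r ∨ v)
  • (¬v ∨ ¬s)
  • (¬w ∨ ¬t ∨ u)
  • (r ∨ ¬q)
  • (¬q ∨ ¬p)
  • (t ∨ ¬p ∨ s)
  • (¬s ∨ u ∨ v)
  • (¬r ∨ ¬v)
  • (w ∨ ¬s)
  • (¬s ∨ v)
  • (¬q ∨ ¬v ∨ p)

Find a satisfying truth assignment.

Branch on p: take p = False.
The remaining clauses are satisfied by q = False, r = True, s = False, t = True, u = False, v = False, w = False.

p=0, q=0, r=1, s=0, t=1, u=0, v=0, w=0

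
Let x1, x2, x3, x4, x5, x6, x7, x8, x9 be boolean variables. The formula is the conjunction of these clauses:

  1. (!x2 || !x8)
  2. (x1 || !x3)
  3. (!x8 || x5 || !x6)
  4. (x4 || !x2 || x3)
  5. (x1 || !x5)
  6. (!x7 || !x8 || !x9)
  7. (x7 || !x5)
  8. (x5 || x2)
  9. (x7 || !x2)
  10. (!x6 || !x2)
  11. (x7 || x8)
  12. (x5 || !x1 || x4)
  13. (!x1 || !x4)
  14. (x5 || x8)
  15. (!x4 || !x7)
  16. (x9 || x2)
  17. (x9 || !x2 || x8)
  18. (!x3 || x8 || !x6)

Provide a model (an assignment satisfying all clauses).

x6 occurs only negated in the remaining clauses — set x6 = False.
Set x1 = True and propagate.
  then x4 is forced to False.
  then x5 is forced to True.
  then x7 is forced to True.
The remaining clauses are satisfied by x2 = True, x3 = True, x8 = False, x9 = True.

x1 = True, x2 = True, x3 = True, x4 = False, x5 = True, x6 = False, x7 = True, x8 = False, x9 = True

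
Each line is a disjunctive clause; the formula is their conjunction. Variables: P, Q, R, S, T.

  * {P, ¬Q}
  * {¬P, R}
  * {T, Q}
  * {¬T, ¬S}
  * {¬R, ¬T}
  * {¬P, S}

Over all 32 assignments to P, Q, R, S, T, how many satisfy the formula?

The models are:
  P=F Q=F R=F S=F T=T
  P=T Q=T R=T S=T T=F
That's 2 in total.

2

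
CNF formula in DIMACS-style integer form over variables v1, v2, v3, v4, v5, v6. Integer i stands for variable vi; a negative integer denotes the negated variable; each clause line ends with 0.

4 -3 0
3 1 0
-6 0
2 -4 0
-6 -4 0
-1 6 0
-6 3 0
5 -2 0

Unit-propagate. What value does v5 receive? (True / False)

Unit clause (NOT v6) sets v6 = False.
From (NOT v1 OR v6) and v6 = False: v1 = False.
From (v3 OR v1) and v1 = False: v3 = True.
From (v4 OR NOT v3) and v3 = True: v4 = True.
In (NOT v4 OR v2), NOT v4 is now false; v2 must hold, so v2 = True.
(NOT v2 OR v5): since v2 = True, the clause reduces to (v5). v5 = True.

True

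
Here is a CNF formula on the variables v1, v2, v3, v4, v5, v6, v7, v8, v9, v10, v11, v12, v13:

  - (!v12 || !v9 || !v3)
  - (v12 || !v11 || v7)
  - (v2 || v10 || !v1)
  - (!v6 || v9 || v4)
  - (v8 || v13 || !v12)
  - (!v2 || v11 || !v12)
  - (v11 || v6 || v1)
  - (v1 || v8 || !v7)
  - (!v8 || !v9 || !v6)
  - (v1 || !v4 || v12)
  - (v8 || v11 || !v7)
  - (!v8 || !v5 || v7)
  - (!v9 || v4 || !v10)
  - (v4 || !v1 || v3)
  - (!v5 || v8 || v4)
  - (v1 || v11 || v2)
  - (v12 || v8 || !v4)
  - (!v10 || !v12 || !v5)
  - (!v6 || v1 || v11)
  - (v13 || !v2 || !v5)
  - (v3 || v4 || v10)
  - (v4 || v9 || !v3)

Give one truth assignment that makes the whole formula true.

v1 = 1  v2 = 0  v3 = 1  v4 = 1  v5 = 0  v6 = 1  v7 = 0  v8 = 1  v9 = 0  v10 = 1  v11 = 1  v12 = 1  v13 = 1

Check each clause:
  1. (!v12 || !v3 || !v9) — !v9 is true.
  2. (v7 || v12 || !v11) — v12 is true.
  3. (v10 || !v1 || v2) — v10 is true.
  4. (!v6 || v9 || v4) — v4 is true.
  5. (v8 || !v12 || v13) — v8 is true.
  6. (!v12 || v11 || !v2) — v11 is true.
  7. (v11 || v1 || v6) — v1 is true.
  8. (v8 || !v7 || v1) — v8 is true.
  9. (!v9 || !v8 || !v6) — !v9 is true.
  10. (v1 || v12 || !v4) — v1 is true.
  11. (v8 || !v7 || v11) — v8 is true.
  12. (!v8 || !v5 || v7) — !v5 is true.
  13. (!v10 || v4 || !v9) — v4 is true.
  14. (v4 || v3 || !v1) — v3 is true.
  15. (!v5 || v8 || v4) — v8 is true.
  16. (v2 || v11 || v1) — v1 is true.
  17. (v12 || !v4 || v8) — v8 is true.
  18. (!v5 || !v12 || !v10) — !v5 is true.
  19. (!v6 || v11 || v1) — v1 is true.
  20. (!v2 || v13 || !v5) — !v5 is true.
  21. (v4 || v3 || v10) — v10 is true.
  22. (v4 || v9 || !v3) — v4 is true.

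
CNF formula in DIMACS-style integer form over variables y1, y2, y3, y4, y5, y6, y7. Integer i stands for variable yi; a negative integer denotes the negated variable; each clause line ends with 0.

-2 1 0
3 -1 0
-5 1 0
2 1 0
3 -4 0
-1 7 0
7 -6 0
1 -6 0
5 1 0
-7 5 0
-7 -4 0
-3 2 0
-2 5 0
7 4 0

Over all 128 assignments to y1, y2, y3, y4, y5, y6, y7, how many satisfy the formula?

2

The models are:
  y1=1 y2=1 y3=1 y4=0 y5=1 y6=0 y7=1
  y1=1 y2=1 y3=1 y4=0 y5=1 y6=1 y7=1
That's 2 in total.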